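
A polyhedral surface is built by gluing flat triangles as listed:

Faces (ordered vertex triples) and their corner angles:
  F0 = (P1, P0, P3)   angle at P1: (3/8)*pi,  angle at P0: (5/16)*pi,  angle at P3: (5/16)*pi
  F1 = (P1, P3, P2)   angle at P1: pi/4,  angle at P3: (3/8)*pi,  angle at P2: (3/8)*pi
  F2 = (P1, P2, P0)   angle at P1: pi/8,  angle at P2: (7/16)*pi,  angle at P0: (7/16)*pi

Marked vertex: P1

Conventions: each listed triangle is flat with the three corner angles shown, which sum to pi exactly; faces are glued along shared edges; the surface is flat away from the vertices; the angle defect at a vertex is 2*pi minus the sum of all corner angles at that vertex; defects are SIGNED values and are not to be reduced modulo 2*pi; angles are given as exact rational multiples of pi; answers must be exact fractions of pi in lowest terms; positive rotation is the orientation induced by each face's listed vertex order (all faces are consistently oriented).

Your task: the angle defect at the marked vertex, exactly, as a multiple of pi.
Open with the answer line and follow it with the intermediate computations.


Answer: defect(P1) = (5/4)*pi

Sum of corner angles at P1: (3/4)*pi
defect = 2*pi - (3/4)*pi


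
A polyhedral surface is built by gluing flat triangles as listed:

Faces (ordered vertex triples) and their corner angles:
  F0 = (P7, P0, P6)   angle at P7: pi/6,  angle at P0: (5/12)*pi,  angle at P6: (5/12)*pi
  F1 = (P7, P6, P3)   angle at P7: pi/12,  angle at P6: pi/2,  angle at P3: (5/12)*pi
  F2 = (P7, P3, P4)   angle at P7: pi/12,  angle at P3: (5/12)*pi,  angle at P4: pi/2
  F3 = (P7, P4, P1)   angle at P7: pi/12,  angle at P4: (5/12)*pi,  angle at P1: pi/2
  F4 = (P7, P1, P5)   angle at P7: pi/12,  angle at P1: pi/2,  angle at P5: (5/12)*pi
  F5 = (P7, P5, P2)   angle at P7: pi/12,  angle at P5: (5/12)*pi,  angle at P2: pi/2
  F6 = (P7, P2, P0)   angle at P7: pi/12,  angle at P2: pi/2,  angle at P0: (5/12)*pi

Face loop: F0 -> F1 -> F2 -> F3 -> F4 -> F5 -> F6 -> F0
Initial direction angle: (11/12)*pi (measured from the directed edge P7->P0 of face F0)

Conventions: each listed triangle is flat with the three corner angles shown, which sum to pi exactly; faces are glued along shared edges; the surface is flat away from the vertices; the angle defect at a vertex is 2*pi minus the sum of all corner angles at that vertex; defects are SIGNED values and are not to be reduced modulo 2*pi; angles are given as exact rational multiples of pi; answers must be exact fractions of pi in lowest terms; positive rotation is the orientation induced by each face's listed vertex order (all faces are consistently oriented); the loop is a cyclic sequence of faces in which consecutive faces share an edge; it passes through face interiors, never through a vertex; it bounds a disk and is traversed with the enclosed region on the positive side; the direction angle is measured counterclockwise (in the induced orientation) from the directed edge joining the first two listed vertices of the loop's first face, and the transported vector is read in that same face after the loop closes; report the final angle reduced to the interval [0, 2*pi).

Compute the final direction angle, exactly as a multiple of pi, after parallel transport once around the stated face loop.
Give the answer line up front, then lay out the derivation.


Answer: final direction angle = pi/4

enclosed vertex P7: corner angles sum to (2/3)*pi, defect = 2*pi - (2/3)*pi = (4/3)*pi
by Gauss-Bonnet the loop rotates the vector by the enclosed defect sum (positive orientation, mod 2*pi)
final angle = (11/12)*pi + (4/3)*pi = pi/4 (mod 2*pi)


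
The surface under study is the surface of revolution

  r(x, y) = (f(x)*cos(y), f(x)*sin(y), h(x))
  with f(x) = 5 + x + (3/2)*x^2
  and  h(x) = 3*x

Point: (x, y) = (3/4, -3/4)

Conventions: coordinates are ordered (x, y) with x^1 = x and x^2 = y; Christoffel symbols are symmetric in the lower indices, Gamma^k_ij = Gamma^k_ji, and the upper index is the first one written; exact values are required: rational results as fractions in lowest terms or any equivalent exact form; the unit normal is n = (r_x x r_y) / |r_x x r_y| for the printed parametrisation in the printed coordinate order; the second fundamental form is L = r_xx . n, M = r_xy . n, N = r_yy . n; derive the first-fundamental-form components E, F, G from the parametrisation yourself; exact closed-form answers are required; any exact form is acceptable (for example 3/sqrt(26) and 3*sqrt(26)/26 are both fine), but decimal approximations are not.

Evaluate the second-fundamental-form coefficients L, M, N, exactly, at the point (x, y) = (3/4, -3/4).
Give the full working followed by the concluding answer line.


f = 211/32, f' = 13/4, f'' = 3, h' = 3, h'' = 0
E = 313/16, F = 0, G = 44521/1024; answer radicand W^2 = 313/16
unnormalised second-form numerators: l = -9, m = 0, n = 633/32; L = l/sqrt(313/16), and similarly M = m/sqrt(W^2), N = n/sqrt(W^2)

Answer: L = -36*sqrt(313)/313, M = 0, N = 633*sqrt(313)/2504


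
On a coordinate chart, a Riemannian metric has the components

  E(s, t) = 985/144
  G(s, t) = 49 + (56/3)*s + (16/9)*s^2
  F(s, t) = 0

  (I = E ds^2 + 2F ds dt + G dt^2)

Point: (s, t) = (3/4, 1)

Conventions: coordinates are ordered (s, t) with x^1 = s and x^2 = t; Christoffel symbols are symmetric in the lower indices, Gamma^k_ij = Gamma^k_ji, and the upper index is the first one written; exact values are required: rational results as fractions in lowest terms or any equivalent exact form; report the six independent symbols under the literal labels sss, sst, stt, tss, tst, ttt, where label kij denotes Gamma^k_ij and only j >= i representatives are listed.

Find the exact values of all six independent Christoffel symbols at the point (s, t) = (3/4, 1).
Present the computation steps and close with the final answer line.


E = 985/144, F = 0, G = 64 at the point
E_s = 0, E_t = 0, F_s = 0, F_t = 0, G_s = 64/3, G_t = 0
EG - F^2 = 3940/9;  g^inv = (9/3940) * [[64, 0], [0, 985/144]]
first-kind symbols [ij,l] = (1/2)(d_i g_jl + d_j g_il - d_l g_ij): [ss,s] = E_s/2 = 0, [ss,t] = F_s - E_t/2 = 0, [st,s] = E_t/2 = 0, [st,t] = G_s/2 = 32/3, [tt,s] = F_t - G_s/2 = -32/3, [tt,t] = G_t/2 = 0
Gamma^s_ij = (G*[ij,s] - F*[ij,t])/(EG - F^2), Gamma^t_ij = (E*[ij,t] - F*[ij,s])/(EG - F^2)

Answer: Gamma_sss = 0, Gamma_sst = 0, Gamma_stt = -1536/985, Gamma_tss = 0, Gamma_tst = 1/6, Gamma_ttt = 0


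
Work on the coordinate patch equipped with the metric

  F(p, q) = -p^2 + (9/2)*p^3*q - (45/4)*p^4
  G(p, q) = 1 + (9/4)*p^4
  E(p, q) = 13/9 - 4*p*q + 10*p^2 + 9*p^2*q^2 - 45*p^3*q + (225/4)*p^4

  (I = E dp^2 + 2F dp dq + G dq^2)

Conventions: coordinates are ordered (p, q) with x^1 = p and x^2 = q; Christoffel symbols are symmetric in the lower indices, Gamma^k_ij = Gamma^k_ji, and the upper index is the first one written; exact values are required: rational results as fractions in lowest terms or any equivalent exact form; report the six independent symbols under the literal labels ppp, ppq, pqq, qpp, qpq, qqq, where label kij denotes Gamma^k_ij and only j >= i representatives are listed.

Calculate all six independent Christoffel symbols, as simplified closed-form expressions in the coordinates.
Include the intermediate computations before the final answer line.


E = 13/9 - 4*p*q + 10*p^2 + 9*p^2*q^2 - 45*p^3*q + (225/4)*p^4; F = -p^2 + (9/2)*p^3*q - (45/4)*p^4; G = 1 + (9/4)*p^4
Gamma^k_ij = (1/2) g^{kl} (d_i g_jl + d_j g_il - d_l g_ij), with g^inv = (1/(EG-F^2)) [[G, -F], [-F, E]]
first partials: E_p = -4*q + 20*p + 18*p*q^2 - 135*p^2*q + 225*p^3, E_q = -4*p + 18*p^2*q - 45*p^3, F_p = -2*p + (27/2)*p^2*q - 45*p^3, F_q = (9/2)*p^3, G_p = 9*p^3, G_q = 0
D = EG - F^2 = 13/9 - 4*p*q + 10*p^2 + 9*p^2*q^2 - 45*p^3*q + (117/2)*p^4
expanded: Gamma^p_pp = (G E_p - 2F F_p + F E_q)/(2D), Gamma^p_pq = (G E_q - F G_p)/(2D), Gamma^p_qq = (2G F_q - G G_p - F G_q)/(2D), Gamma^q_pp = (2E F_p - E E_q - F E_p)/(2D), Gamma^q_pq = (E G_p - F E_q)/(2D), Gamma^q_qq = (E G_q - 2F F_q + F G_p)/(2D); substitute and cancel common factors

Answer: Gamma_ppp = (2025*p^3 - 1215*p^2*q + 162*p*q^2 + 180*p - 36*q)/(1053*p^4 - 810*p^3*q + 162*p^2*q^2 + 180*p^2 - 72*p*q + 26), Gamma_ppq = (-405*p^3 + 162*p^2*q - 36*p)/(1053*p^4 - 810*p^3*q + 162*p^2*q^2 + 180*p^2 - 72*p*q + 26), Gamma_pqq = 0, Gamma_qpp = (-405*p^3 + 81*p^2*q)/(1053*p^4 - 810*p^3*q + 162*p^2*q^2 + 180*p^2 - 72*p*q + 26), Gamma_qpq = 81*p^3/(1053*p^4 - 810*p^3*q + 162*p^2*q^2 + 180*p^2 - 72*p*q + 26), Gamma_qqq = 0


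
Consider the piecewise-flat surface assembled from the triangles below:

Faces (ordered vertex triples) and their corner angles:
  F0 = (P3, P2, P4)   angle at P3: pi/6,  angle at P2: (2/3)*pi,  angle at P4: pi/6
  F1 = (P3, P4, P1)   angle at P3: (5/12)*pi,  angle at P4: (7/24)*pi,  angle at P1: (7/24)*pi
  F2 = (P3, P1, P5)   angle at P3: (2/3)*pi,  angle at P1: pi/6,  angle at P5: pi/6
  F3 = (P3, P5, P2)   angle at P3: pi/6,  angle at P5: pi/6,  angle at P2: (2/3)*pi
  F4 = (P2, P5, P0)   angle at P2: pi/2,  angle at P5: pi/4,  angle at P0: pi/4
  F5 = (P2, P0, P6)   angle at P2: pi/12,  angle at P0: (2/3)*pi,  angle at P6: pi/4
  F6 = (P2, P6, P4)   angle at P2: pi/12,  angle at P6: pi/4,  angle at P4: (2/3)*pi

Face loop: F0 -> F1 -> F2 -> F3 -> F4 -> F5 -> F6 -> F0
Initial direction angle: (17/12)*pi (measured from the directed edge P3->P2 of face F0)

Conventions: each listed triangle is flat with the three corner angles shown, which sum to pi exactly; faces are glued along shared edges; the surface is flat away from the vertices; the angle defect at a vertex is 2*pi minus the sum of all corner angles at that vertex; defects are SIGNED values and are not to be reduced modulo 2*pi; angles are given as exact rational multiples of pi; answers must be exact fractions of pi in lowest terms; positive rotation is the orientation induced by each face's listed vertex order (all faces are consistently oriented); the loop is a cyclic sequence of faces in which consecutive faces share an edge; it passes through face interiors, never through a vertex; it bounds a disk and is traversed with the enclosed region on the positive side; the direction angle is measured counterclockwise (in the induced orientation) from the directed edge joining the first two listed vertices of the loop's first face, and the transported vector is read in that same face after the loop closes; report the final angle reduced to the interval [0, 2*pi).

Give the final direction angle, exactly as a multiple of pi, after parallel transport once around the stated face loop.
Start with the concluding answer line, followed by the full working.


Answer: final direction angle = 0

enclosed vertex P2: corner angles sum to 2*pi, defect = 2*pi - 2*pi = 0
enclosed vertex P3: corner angles sum to (17/12)*pi, defect = 2*pi - (17/12)*pi = (7/12)*pi
transport around the loop rotates by the sum of enclosed defects; add to the initial angle mod 2*pi
final angle = (17/12)*pi + (7/12)*pi = 0 (mod 2*pi)


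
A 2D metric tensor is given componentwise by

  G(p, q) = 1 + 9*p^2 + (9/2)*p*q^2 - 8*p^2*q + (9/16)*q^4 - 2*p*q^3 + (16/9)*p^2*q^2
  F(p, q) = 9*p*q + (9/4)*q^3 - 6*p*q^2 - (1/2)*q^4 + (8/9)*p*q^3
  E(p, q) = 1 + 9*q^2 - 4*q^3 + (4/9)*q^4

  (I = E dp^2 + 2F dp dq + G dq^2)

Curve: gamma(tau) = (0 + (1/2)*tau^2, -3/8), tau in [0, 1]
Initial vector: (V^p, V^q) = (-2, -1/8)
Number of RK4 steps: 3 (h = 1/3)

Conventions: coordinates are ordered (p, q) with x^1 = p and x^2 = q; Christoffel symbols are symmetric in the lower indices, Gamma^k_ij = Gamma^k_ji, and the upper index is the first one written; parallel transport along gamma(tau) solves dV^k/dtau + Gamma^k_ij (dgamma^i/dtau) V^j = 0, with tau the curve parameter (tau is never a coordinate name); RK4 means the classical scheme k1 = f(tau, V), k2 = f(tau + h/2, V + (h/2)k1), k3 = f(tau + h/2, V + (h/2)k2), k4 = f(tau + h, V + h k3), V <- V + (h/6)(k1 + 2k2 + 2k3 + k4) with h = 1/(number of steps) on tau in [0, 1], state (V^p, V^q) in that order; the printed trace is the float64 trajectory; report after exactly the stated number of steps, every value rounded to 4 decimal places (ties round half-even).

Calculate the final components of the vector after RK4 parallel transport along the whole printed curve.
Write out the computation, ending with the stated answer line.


gamma'(tau) = (tau, 0); f(tau, V)^k = -Gamma^k_ij(gamma(tau)) gamma'^i(tau) V^j; h = 1/3; intermediate values shown to 6 dp
curve data and Christoffel symbols at the stage parameters:
  tau = 0.000000: gamma = (0.000000, -0.375000), gamma' = (0.000000, 0.000000); Gamma_ppp = 0.000000, Gamma_ppq = -1.708659, Gamma_pqq = 0.274606, Gamma_qpp = 0.000000, Gamma_qpq = 0.147865, Gamma_qqq = -0.023764
  tau = 0.166667: gamma = (0.013889, -0.375000), gamma' = (0.166667, 0.000000); Gamma_ppp = 0.000000, Gamma_ppq = -1.700067, Gamma_pqq = 0.282220, Gamma_qpp = 0.000000, Gamma_qpq = 0.214930, Gamma_qqq = -0.035680
  tau = 0.333333: gamma = (0.055556, -0.375000), gamma' = (0.333333, 0.000000); Gamma_ppp = 0.000000, Gamma_ppq = -1.656361, Gamma_pqq = 0.301256, Gamma_qpp = 0.000000, Gamma_qpq = 0.407602, Gamma_qqq = -0.074134
  tau = 0.500000: gamma = (0.125000, -0.375000), gamma' = (0.500000, 0.000000); Gamma_ppp = 0.000000, Gamma_ppq = -1.534306, Gamma_pqq = 0.319647, Gamma_qpp = 0.000000, Gamma_qpq = 0.683553, Gamma_qqq = -0.142407
  tau = 0.666667: gamma = (0.222222, -0.375000), gamma' = (0.666667, 0.000000); Gamma_ppp = 0.000000, Gamma_ppq = -1.306280, Gamma_pqq = 0.320522, Gamma_qpp = 0.000000, Gamma_qpq = 0.946681, Gamma_qqq = -0.232287
  tau = 0.833333: gamma = (0.347222, -0.375000), gamma' = (0.833333, 0.000000); Gamma_ppp = 0.000000, Gamma_ppq = -1.008488, Gamma_pqq = 0.295476, Gamma_qpp = 0.000000, Gamma_qpq = 1.092888, Gamma_qqq = -0.320205
  tau = 1.000000: gamma = (0.500000, -0.375000), gamma' = (1.000000, 0.000000); Gamma_ppp = 0.000000, Gamma_ppq = -0.719558, Gamma_pqq = 0.252702, Gamma_qpp = 0.000000, Gamma_qpq = 1.095481, Gamma_qqq = -0.384723
step 0: V^p = -2.0000, V^q = -0.1250
step 1: k1 = (0.000000, 0.000000), k2 = (-0.035418, 0.004478), k3 = (-0.035207, 0.004451), k4 = (-0.068196, 0.016782); V <- V + (h/6)(k1 + 2k2 + 2k3 + k4): V^p = -2.0116, V^q = -0.1231
step 2: k1 = (-0.067953, 0.016722), k2 = (-0.092280, 0.041112), k3 = (-0.089161, 0.039722), k4 = (-0.095650, 0.069319); V <- V + (h/6)(k1 + 2k2 + 2k3 + k4): V^p = -2.0409, V^q = -0.1093
step 3: k1 = (-0.095196, 0.068990), k2 = (-0.082205, 0.089085), k3 = (-0.079390, 0.086034), k4 = (-0.058022, 0.088335); V <- V + (h/6)(k1 + 2k2 + 2k3 + k4): V^p = -2.0674, V^q = -0.0811

Answer: V^p = -2.0674, V^q = -0.0811


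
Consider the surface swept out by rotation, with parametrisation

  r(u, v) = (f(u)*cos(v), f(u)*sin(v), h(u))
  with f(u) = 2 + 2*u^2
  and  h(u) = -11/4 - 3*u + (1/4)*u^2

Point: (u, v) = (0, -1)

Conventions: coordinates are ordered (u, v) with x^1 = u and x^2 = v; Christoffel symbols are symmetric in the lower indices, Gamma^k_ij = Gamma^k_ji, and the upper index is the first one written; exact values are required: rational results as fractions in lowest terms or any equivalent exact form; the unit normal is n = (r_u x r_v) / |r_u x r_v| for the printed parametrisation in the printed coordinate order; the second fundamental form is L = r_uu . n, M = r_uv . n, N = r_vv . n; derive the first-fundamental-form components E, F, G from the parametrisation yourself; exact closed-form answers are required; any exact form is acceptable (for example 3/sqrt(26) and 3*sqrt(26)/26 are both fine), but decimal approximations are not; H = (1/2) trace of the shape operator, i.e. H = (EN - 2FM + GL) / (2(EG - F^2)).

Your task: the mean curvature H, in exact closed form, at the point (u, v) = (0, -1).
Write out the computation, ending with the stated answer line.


f = 2, f' = 0, f'' = 4, h' = -3, h'' = 1/2
E = 9, F = 0, G = 4; answer radicand W^2 = 9
unnormalised second-form numerators: l = 12, m = 0, n = -6; L = l/sqrt(9), and similarly M = m/sqrt(W^2), N = n/sqrt(W^2)
H = (E*n - 2*F*m + G*l) / (2*(EG - F^2)*sqrt(W^2)); E*n - 2*F*m + G*l = -6, EG - F^2 = 36, so H = (-1/12)/sqrt(9)

Answer: H = -1/36


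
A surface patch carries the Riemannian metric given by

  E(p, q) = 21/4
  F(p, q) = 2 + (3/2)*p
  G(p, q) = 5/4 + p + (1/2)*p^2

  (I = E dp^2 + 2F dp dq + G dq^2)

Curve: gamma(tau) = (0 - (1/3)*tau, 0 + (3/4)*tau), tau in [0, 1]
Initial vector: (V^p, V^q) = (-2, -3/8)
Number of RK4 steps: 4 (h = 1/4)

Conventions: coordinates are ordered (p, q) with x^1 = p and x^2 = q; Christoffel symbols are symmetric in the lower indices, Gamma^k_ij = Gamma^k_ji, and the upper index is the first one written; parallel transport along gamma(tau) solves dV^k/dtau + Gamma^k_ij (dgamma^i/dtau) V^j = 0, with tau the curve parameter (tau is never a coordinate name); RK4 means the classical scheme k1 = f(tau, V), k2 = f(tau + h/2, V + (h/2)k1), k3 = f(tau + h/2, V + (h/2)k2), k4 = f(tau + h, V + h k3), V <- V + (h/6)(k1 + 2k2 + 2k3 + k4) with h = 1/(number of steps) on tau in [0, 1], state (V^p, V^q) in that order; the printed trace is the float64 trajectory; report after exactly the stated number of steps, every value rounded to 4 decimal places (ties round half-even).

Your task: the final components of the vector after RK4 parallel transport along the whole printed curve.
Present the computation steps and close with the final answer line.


gamma'(tau) = (-1/3, 3/4); f(tau, V)^k = -Gamma^k_ij(gamma(tau)) gamma'^i(tau) V^j; h = 1/4; intermediate values shown to 6 dp
curve data and Christoffel symbols at the stage parameters:
  tau = 0.000000: gamma = (0.000000, 0.000000), gamma' = (-0.333333, 0.750000); Gamma_ppp = -1.170732, Gamma_ppq = -0.390244, Gamma_pqq = -0.243902, Gamma_qpp = 3.073171, Gamma_qpq = 1.024390, Gamma_qqq = 0.390244
  tau = 0.125000: gamma = (-0.041667, 0.093750), gamma' = (-0.333333, 0.750000); Gamma_ppp = -1.120201, Gamma_ppq = -0.357842, Gamma_pqq = -0.223331, Gamma_qpp = 3.035383, Gamma_qpq = 0.969636, Gamma_qqq = 0.357842
  tau = 0.250000: gamma = (-0.083333, 0.187500), gamma' = (-0.333333, 0.750000); Gamma_ppp = -1.070367, Gamma_ppq = -0.327056, Gamma_pqq = -0.204107, Gamma_qpp = 2.997027, Gamma_qpq = 0.915758, Gamma_qqq = 0.327056
  tau = 0.375000: gamma = (-0.125000, 0.281250), gamma' = (-0.333333, 0.750000); Gamma_ppp = -1.021277, Gamma_ppq = -0.297872, Gamma_pqq = -0.186170, Gamma_qpp = 2.958180, Gamma_qpq = 0.862803, Gamma_qqq = 0.297872
  tau = 0.500000: gamma = (-0.166667, 0.375000), gamma' = (-0.333333, 0.750000); Gamma_ppp = -0.972973, Gamma_ppq = -0.270270, Gamma_pqq = -0.169455, Gamma_qpp = 2.918919, Gamma_qpq = 0.810811, Gamma_qqq = 0.270270
  tau = 0.625000: gamma = (-0.208333, 0.468750), gamma' = (-0.333333, 0.750000); Gamma_ppp = -0.925494, Gamma_ppq = -0.244228, Gamma_pqq = -0.153899, Gamma_qpp = 2.879314, Gamma_qpq = 0.759819, Gamma_qqq = 0.244228
  tau = 0.750000: gamma = (-0.250000, 0.562500), gamma' = (-0.333333, 0.750000); Gamma_ppp = -0.878873, Gamma_ppq = -0.219718, Gamma_pqq = -0.139437, Gamma_qpp = 2.839437, Gamma_qpq = 0.709859, Gamma_qqq = 0.219718
  tau = 0.875000: gamma = (-0.291667, 0.656250), gamma' = (-0.333333, 0.750000); Gamma_ppp = -0.833140, Gamma_ppq = -0.196714, Gamma_pqq = -0.126006, Gamma_qpp = 2.799352, Gamma_qpq = 0.660958, Gamma_qqq = 0.196714
  tau = 1.000000: gamma = (-0.333333, 0.750000), gamma' = (-0.333333, 0.750000); Gamma_ppp = -0.788321, Gamma_ppq = -0.175182, Gamma_pqq = -0.113544, Gamma_qpp = 2.759124, Gamma_qpq = 0.613139, Gamma_qqq = 0.175182
step 0: V^p = -2.0000, V^q = -0.3750
step 1: k1 = (0.175305, -0.530488), k2 = (0.186458, -0.587096), k3 = (0.185970, -0.587087), k4 = (0.194819, -0.641152); V <- V + (h/6)(k1 + 2k2 + 2k3 + k4): V^p = -1.9535, V^q = -0.5217
step 2: k1 = (0.194828, -0.641156), k2 = (0.201481, -0.692549), k3 = (0.201125, -0.692679), k4 = (0.205768, -0.741382); V <- V + (h/6)(k1 + 2k2 + 2k3 + k4): V^p = -1.9033, V^q = -0.6947
step 3: k1 = (0.205777, -0.741387), k2 = (0.208529, -0.787279), k3 = (0.208291, -0.787547), k4 = (0.209329, -0.830609); V <- V + (h/6)(k1 + 2k2 + 2k3 + k4): V^p = -1.8513, V^q = -0.8914
step 4: k1 = (0.209339, -0.830615), k2 = (0.208792, -0.870737), k3 = (0.208656, -0.871132), k4 = (0.206691, -0.908291); V <- V + (h/6)(k1 + 2k2 + 2k3 + k4): V^p = -1.7991, V^q = -1.1091

Answer: V^p = -1.7991, V^q = -1.1091


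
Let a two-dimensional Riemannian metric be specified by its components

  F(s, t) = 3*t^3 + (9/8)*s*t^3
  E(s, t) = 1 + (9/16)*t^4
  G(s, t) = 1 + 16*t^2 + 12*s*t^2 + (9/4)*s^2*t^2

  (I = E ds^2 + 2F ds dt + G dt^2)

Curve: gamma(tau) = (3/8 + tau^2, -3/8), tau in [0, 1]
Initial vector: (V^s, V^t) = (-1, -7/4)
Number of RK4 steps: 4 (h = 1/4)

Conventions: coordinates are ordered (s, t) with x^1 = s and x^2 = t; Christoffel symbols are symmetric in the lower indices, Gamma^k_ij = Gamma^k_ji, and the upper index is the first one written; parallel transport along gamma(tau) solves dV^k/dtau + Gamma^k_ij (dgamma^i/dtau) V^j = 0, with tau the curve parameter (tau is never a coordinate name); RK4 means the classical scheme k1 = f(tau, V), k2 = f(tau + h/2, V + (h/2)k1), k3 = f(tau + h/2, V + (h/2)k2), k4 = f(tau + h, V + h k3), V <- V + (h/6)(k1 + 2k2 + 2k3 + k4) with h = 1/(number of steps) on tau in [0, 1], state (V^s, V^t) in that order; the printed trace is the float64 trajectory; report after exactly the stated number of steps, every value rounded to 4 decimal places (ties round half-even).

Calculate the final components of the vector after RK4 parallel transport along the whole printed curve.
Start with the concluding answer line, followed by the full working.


Answer: V^s = -1.0190, V^t = -1.3971

gamma'(tau) = (2*tau, 0); f(tau, V)^k = -Gamma^k_ij(gamma(tau)) gamma'^i(tau) V^j; h = 1/4; intermediate values shown to 6 dp
curve data and Christoffel symbols at the stage parameters:
  tau = 0.000000: gamma = (0.375000, -0.375000), gamma' = (0.000000, 0.000000); Gamma_sss = 0.000000, Gamma_sst = -0.015063, Gamma_stt = 0.122181, Gamma_tss = 0.000000, Gamma_tst = 0.244362, Gamma_ttt = -1.982046
  tau = 0.125000: gamma = (0.390625, -0.375000), gamma' = (0.250000, 0.000000); Gamma_sss = 0.000000, Gamma_sst = -0.014949, Gamma_stt = 0.121876, Gamma_tss = 0.000000, Gamma_tst = 0.243751, Gamma_ttt = -1.987248
  tau = 0.250000: gamma = (0.437500, -0.375000), gamma' = (0.500000, 0.000000); Gamma_sss = 0.000000, Gamma_sst = -0.014612, Gamma_stt = 0.120959, Gamma_tss = 0.000000, Gamma_tst = 0.241918, Gamma_ttt = -2.002541
  tau = 0.375000: gamma = (0.515625, -0.375000), gamma' = (0.750000, 0.000000); Gamma_sss = 0.000000, Gamma_sst = -0.014074, Gamma_stt = 0.119432, Gamma_tss = 0.000000, Gamma_tst = 0.238864, Gamma_ttt = -2.027023
  tau = 0.500000: gamma = (0.625000, -0.375000), gamma' = (1.000000, 0.000000); Gamma_sss = 0.000000, Gamma_sst = -0.013364, Gamma_stt = 0.117302, Gamma_tss = 0.000000, Gamma_tst = 0.234604, Gamma_ttt = -2.059304
  tau = 0.625000: gamma = (0.765625, -0.375000), gamma' = (1.250000, 0.000000); Gamma_sss = 0.000000, Gamma_sst = -0.012520, Gamma_stt = 0.114591, Gamma_tss = 0.000000, Gamma_tst = 0.229182, Gamma_ttt = -2.097651
  tau = 0.750000: gamma = (0.937500, -0.375000), gamma' = (1.500000, 0.000000); Gamma_sss = 0.000000, Gamma_sst = -0.011584, Gamma_stt = 0.111338, Gamma_tss = 0.000000, Gamma_tst = 0.222676, Gamma_ttt = -2.140168
  tau = 0.875000: gamma = (1.140625, -0.375000), gamma' = (1.750000, 0.000000); Gamma_sss = 0.000000, Gamma_sst = -0.010599, Gamma_stt = 0.107605, Gamma_tss = 0.000000, Gamma_tst = 0.215209, Gamma_ttt = -2.184971
  tau = 1.000000: gamma = (1.375000, -0.375000), gamma' = (2.000000, 0.000000); Gamma_sss = 0.000000, Gamma_sst = -0.009600, Gamma_stt = 0.103469, Gamma_tss = 0.000000, Gamma_tst = 0.206939, Gamma_ttt = -2.230342
step 0: V^s = -1.0000, V^t = -1.7500
step 1: k1 = (0.000000, 0.000000), k2 = (-0.006540, 0.106641), k3 = (-0.006490, 0.105829), k4 = (-0.012593, 0.208478); V <- V + (h/6)(k1 + 2k2 + 2k3 + k4): V^s = -1.0016, V^t = -1.7236
step 2: k1 = (-0.012593, 0.208486), k2 = (-0.017918, 0.304112), k3 = (-0.017792, 0.301970), k4 = (-0.022025, 0.386655); V <- V + (h/6)(k1 + 2k2 + 2k3 + k4): V^s = -1.0060, V^t = -1.6483
step 3: k1 = (-0.022027, 0.386699), k2 = (-0.025039, 0.458354), k3 = (-0.024899, 0.455788), k4 = (-0.026662, 0.512497); V <- V + (h/6)(k1 + 2k2 + 2k3 + k4): V^s = -1.0122, V^t = -1.5347
step 4: k1 = (-0.026667, 0.512598), k2 = (-0.027276, 0.553845), k3 = (-0.027180, 0.551904), k4 = (-0.026817, 0.578056); V <- V + (h/6)(k1 + 2k2 + 2k3 + k4): V^s = -1.0190, V^t = -1.3971


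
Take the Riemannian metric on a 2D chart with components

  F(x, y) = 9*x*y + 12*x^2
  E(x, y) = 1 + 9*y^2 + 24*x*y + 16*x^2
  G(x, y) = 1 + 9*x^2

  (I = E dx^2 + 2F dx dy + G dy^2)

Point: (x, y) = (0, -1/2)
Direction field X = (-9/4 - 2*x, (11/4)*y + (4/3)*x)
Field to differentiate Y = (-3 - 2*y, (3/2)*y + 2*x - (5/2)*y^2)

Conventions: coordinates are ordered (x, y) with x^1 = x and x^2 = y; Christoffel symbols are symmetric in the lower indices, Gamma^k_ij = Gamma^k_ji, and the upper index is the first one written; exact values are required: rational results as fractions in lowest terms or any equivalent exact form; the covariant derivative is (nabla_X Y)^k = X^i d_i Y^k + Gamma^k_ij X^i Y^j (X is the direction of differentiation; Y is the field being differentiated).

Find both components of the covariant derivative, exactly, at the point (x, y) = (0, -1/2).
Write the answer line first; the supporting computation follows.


Answer: (nabla_X Y)^x = -2839/208, (nabla_X Y)^y = -10

E = 13/4, F = 0, G = 1 at the point
E_x = -12, E_y = -9, F_x = -9/2, F_y = 0, G_x = 0, G_y = 0
EG - F^2 = 13/4;  g^inv = (4/13) * [[1, 0], [0, 13/4]]
first-kind symbols [ij,l] = (1/2)(d_i g_jl + d_j g_il - d_l g_ij): [xx,x] = E_x/2 = -6, [xx,y] = F_x - E_y/2 = 0, [xy,x] = E_y/2 = -9/2, [xy,y] = G_x/2 = 0, [yy,x] = F_y - G_x/2 = 0, [yy,y] = G_y/2 = 0
Gamma^x_ij = (G*[ij,x] - F*[ij,y])/(EG - F^2), Gamma^y_ij = (E*[ij,y] - F*[ij,x])/(EG - F^2)
Gamma_xxx = -24/13, Gamma_xxy = -18/13, Gamma_xyy = 0, Gamma_yxx = 0, Gamma_yxy = 0, Gamma_yyy = 0
X = (-9/4, -11/8), Y = (-2, -11/8) at the point


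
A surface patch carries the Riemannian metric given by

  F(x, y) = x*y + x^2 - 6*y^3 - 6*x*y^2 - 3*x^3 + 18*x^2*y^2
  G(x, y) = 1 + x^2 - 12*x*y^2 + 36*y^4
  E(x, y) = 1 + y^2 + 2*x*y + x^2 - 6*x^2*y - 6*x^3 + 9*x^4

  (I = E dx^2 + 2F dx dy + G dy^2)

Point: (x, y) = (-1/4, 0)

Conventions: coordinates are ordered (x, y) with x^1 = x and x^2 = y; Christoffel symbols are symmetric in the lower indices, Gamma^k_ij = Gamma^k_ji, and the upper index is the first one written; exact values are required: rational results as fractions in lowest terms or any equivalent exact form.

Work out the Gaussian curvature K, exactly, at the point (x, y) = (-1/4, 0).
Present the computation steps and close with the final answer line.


E = 305/256, F = 7/64, G = 17/16, EG - F^2 = 321/256 at the point
E_x = -35/16, E_y = -7/8, F_x = -17/16, F_y = -1/4, G_x = -1/2, G_y = 0
E_yy = 2, F_xy = 1, G_xx = 2
By Brioschi, K is (det M1 - det M2) divided by (EG - F^2) squared.
M1 = [[-E_yy/2 + F_xy - G_xx/2, E_x/2, F_x - E_y/2], [F_y - G_x/2, E, F], [G_y/2, F, G]] = [[-1, -35/32, -5/8], [0, 305/256, 7/64], [0, 7/64, 17/16]]; det M1 = -321/256
M2 = [[0, E_y/2, G_x/2], [E_y/2, E, F], [G_x/2, F, G]] = [[0, -7/16, -1/4], [-7/16, 305/256, 7/64], [-1/4, 7/64, 17/16]]; det M2 = -65/256
det M1 - det M2 = -1; K = -1 / (321/256)^2 = -65536/103041

Answer: K = -65536/103041


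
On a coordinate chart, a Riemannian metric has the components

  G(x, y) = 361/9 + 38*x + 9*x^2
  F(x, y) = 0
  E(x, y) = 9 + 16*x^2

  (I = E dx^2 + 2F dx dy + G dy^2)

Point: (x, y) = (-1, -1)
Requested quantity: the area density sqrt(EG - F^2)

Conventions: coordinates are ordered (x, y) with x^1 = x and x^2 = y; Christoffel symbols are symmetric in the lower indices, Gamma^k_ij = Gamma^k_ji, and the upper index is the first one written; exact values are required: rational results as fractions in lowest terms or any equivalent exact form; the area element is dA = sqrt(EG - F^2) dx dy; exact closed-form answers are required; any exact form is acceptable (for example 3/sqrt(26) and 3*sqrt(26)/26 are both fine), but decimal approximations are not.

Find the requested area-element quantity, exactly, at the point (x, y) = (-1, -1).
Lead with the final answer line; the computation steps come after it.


Answer: sqrt(EG - F^2) = 50/3

E = 25, F = 0, G = 100/9; EG - F^2 = 2500/9


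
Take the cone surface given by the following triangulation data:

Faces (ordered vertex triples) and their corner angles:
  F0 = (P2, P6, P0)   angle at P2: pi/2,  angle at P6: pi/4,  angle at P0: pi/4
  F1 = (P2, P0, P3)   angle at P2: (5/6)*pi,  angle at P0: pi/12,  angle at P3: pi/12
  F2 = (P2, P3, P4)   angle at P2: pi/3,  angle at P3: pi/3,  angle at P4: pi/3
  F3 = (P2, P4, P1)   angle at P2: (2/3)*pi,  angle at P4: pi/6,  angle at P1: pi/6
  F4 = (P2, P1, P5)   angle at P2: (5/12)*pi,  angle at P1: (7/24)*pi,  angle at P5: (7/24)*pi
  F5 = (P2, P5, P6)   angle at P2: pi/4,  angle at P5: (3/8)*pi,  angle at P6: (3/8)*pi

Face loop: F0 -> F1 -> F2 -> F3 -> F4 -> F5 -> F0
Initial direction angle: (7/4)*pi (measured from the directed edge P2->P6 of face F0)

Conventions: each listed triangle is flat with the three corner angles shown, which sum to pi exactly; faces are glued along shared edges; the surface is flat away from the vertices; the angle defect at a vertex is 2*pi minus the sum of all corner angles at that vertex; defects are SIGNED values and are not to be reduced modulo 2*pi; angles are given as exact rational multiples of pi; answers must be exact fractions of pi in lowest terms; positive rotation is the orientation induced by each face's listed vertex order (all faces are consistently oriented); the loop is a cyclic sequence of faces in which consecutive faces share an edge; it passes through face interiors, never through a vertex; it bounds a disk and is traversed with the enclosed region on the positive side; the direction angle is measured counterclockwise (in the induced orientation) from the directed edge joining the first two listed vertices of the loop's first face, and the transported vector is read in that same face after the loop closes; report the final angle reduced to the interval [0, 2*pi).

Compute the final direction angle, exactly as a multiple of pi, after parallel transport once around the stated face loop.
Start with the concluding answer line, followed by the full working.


Answer: final direction angle = (3/4)*pi

enclosed vertex P2: corner angles sum to 3*pi, defect = 2*pi - 3*pi = -pi
summing the enclosed defects onto the initial angle, mod 2*pi in the induced orientation:
final angle = (7/4)*pi - pi = (3/4)*pi (mod 2*pi)


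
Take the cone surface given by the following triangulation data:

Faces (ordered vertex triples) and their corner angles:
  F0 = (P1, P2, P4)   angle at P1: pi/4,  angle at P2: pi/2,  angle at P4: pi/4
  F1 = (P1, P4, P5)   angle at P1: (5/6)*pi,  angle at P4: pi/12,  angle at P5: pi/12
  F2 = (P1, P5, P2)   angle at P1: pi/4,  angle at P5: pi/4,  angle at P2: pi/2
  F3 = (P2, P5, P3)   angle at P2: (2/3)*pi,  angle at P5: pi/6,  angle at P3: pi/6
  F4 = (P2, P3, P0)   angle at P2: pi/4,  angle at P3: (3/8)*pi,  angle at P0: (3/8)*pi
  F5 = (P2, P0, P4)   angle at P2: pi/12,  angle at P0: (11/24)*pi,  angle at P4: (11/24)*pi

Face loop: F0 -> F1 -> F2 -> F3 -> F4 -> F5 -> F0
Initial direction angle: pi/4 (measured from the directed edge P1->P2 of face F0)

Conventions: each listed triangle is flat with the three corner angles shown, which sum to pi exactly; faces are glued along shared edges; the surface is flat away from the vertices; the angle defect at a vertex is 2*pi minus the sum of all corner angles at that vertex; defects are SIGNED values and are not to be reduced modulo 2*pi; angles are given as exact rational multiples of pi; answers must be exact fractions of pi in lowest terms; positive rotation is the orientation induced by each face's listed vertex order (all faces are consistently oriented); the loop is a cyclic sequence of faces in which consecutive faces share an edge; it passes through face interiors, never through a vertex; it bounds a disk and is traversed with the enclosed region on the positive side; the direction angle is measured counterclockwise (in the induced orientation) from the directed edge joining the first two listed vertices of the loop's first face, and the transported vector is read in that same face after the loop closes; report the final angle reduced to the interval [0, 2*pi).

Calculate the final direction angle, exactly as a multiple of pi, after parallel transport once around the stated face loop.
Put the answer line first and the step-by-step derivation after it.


Answer: final direction angle = (11/12)*pi

enclosed vertex P1: corner angles sum to (4/3)*pi, defect = 2*pi - (4/3)*pi = (2/3)*pi
enclosed vertex P2: corner angles sum to 2*pi, defect = 2*pi - 2*pi = 0
final direction = starting direction + enclosed defect total, reduced mod 2*pi (induced orientation)
final angle = pi/4 + (2/3)*pi = (11/12)*pi (mod 2*pi)


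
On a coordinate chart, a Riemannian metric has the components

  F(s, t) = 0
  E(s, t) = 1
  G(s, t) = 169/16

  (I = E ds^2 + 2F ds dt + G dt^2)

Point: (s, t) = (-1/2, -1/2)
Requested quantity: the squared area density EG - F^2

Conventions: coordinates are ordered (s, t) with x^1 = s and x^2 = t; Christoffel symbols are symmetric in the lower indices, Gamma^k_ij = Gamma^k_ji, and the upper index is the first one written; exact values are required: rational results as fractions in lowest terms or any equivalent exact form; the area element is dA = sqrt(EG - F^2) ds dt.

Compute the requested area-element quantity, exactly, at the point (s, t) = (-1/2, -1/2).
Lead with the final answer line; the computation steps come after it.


Answer: EG - F^2 = 169/16

E = 1, F = 0, G = 169/16; EG - F^2 = 169/16


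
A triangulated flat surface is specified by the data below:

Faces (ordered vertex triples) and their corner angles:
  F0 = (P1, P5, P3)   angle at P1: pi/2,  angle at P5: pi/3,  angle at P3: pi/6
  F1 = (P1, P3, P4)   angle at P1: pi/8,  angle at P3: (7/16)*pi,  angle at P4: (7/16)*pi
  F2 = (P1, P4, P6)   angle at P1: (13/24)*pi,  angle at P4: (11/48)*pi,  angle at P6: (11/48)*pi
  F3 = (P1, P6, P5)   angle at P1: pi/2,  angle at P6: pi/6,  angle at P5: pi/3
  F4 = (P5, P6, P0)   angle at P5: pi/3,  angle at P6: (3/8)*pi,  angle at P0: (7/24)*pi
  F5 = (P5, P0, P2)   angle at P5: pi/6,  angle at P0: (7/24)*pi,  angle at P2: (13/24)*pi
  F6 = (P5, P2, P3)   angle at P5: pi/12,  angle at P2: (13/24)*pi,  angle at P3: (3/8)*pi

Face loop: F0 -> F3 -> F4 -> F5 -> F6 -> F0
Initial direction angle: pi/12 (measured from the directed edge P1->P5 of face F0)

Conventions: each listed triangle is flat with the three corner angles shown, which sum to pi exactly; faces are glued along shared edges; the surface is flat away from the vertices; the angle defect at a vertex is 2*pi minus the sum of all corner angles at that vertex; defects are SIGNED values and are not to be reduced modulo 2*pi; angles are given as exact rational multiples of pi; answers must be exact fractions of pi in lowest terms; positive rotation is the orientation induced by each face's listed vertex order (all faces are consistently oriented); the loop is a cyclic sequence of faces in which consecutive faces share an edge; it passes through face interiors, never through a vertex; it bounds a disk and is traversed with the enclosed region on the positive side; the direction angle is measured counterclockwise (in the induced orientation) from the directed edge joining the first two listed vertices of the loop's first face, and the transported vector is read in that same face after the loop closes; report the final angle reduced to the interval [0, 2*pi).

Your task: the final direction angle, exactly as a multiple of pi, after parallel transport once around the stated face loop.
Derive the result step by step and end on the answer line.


enclosed vertex P5: corner angles sum to (5/4)*pi, defect = 2*pi - (5/4)*pi = (3/4)*pi
holonomy = initial angle + sum of enclosed defects (mod 2*pi), positive in the induced orientation
final angle = pi/12 + (3/4)*pi = (5/6)*pi (mod 2*pi)

Answer: final direction angle = (5/6)*pi


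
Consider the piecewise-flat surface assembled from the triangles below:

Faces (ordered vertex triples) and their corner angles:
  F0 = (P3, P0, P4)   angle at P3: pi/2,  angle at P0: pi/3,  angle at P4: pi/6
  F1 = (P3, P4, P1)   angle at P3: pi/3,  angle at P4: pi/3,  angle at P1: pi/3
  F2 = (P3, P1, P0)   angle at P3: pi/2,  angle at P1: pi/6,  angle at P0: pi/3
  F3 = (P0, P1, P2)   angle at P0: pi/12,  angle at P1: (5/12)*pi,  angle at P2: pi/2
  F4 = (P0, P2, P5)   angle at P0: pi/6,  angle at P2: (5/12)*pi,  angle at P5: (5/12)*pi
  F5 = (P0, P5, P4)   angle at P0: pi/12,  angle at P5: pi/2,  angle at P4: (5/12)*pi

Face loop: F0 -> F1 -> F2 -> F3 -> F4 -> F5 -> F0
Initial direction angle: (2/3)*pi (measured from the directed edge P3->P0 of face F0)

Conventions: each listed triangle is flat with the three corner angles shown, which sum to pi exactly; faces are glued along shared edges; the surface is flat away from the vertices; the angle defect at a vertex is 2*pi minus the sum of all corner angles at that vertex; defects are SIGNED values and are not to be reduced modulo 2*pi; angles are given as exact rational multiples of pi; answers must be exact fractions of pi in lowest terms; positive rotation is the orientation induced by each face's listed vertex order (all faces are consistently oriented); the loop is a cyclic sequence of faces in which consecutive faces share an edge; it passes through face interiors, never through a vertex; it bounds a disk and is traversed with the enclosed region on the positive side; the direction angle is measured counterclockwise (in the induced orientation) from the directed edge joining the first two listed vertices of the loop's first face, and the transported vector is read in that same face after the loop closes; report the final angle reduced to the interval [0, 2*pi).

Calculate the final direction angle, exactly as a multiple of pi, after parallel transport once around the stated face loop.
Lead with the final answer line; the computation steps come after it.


Answer: final direction angle = pi/3

enclosed vertex P0: corner angles sum to pi, defect = 2*pi - pi = pi
enclosed vertex P3: corner angles sum to (4/3)*pi, defect = 2*pi - (4/3)*pi = (2/3)*pi
the rotation equals the total enclosed defect, so the final angle is initial + defects (mod 2*pi)
final angle = (2/3)*pi + (5/3)*pi = pi/3 (mod 2*pi)


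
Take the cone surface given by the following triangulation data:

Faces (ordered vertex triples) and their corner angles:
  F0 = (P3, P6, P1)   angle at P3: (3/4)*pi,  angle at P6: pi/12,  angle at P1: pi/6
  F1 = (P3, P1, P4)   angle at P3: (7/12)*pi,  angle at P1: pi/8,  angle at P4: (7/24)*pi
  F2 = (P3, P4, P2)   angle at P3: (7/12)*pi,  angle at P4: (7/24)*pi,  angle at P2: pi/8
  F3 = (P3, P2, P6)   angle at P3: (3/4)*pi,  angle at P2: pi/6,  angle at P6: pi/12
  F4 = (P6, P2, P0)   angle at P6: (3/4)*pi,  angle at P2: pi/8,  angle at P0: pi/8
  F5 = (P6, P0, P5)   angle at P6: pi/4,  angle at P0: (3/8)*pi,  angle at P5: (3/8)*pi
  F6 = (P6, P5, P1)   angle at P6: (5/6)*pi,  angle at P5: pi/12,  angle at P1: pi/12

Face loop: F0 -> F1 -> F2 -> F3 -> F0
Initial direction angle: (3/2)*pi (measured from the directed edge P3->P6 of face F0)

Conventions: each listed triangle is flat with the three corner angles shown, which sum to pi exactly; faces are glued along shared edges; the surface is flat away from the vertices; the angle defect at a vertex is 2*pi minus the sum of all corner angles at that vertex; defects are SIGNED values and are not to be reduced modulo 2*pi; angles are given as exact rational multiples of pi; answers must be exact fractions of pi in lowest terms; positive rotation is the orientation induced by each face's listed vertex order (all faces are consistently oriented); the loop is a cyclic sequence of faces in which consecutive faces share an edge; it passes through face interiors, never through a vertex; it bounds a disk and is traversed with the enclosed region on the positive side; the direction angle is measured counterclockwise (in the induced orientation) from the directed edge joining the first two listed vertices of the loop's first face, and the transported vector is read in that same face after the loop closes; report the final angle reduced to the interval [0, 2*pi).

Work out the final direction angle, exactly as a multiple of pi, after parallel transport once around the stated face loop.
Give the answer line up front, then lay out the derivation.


Answer: final direction angle = (5/6)*pi

enclosed vertex P3: corner angles sum to (8/3)*pi, defect = 2*pi - (8/3)*pi = (-2/3)*pi
the final direction is the initial angle plus the enclosed defects, taken mod 2*pi in the induced orientation
final angle = (3/2)*pi - (2/3)*pi = (5/6)*pi (mod 2*pi)
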